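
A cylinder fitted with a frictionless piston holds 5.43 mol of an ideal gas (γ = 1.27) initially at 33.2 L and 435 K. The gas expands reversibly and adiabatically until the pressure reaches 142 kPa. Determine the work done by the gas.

P₁ = nRT₁/V₁ = 5.43×8.314×435/33.2 = 592 kPa.
Adiabatic: T₂/T₁ = (P₂/P₁)^((γ−1)/γ) ⇒ T₂ = 435×(0.240)^0.213 = 321 K; V₂ = 102 L.
ΔU = nCvΔT = 5.43×30.8×(321−435) = -19000 J.
Q = 0 for an adiabatic process, so W = −ΔU = 19000 J.

19000 J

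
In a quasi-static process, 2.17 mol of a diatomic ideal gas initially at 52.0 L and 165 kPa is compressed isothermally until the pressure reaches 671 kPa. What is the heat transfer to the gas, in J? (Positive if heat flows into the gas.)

T₁ = P₁V₁/(nR) = 165×52.0/(2.17×8.314) = 476 K.
Isothermal: T stays 476 K; PV = const ⇒ V₂ = 12.8 L, P₂ = 671 kPa.
ΔU = 0 (ideal gas, T constant).
W = nRT ln(V₂/V₁) = 2.17×8.314×476×ln(0.246) = -12000 J.
Q = ΔU + W = -12000 J.

-12000 J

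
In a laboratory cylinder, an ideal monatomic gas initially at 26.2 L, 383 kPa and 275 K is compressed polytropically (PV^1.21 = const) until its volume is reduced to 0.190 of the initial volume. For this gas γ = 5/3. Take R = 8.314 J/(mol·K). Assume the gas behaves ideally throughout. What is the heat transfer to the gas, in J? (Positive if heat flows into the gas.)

n = P₁V₁/(RT₁) = 383×26.2/(8.314×275) = 4.39 mol.
Polytropic n=1.21: T₂ = T₁(V₁/V₂)^(n−1) = 275×(5.26)^0.21 = 390 K; P₂ = P₁(V₁/V₂)^n = 2860 kPa.
W = (P₁V₁−P₂V₂)/(n−1) = (383×26.2−2860×4.98)/0.21 = -19900 J.
ΔU = nCvΔT = 4.39×12.5×(390−275) = 6280 J.
Q = ΔU + W = -13700 J.

-13700 J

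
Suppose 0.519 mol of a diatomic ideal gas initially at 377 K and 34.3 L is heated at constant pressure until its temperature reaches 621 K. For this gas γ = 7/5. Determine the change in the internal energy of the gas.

2630 J

P₁ = nRT₁/V₁ = 0.519×8.314×377/34.3 = 47.4 kPa.
Isobaric: P stays 47.4 kPa; V/T = const ⇒ T₂ = 621 K, V₂ = 56.5 L.
For an ideal gas ΔU = nCvΔT with Cv = (5/2)R = 20.8 J/(mol·K).
ΔU = 0.519×20.8×(621−377) = 2630 J.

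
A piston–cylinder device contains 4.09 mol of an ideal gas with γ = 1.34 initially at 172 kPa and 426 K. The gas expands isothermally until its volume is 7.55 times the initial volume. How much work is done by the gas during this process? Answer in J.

29300 J

V₁ = nRT₁/P₁ = 4.09×8.314×426/172 = 84.2 L.
Isothermal: T stays 426 K; PV = const ⇒ V₂ = 636 L, P₂ = 22.8 kPa.
W = nRT ln(V₂/V₁) = 4.09×8.314×426×ln(7.55) = 29300 J.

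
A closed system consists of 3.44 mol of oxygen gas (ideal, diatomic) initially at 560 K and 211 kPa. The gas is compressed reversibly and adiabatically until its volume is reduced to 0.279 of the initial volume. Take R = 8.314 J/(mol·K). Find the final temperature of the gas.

V₁ = nRT₁/P₁ = 3.44×8.314×560/211 = 75.9 L.
Adiabatic: TV^(γ−1) = const ⇒ T₂ = 560×(3.58)^0.400 = 933 K; PV^γ = const ⇒ P₂ = 1260 kPa.

933 K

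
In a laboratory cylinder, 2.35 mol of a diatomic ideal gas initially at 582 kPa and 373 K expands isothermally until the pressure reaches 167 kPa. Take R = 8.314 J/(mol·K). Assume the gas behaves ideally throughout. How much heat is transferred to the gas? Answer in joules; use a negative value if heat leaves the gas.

9100 J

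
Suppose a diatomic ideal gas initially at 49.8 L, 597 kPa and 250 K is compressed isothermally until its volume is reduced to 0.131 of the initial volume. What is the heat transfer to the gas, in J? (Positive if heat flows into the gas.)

-60400 J

n = P₁V₁/(RT₁) = 597×49.8/(8.314×250) = 14.3 mol.
Isothermal: T stays 250 K; PV = const ⇒ V₂ = 6.52 L, P₂ = 4560 kPa.
ΔU = 0 (ideal gas, T constant).
W = nRT ln(V₂/V₁) = 14.3×8.314×250×ln(0.131) = -60400 J.
Q = ΔU + W = -60400 J.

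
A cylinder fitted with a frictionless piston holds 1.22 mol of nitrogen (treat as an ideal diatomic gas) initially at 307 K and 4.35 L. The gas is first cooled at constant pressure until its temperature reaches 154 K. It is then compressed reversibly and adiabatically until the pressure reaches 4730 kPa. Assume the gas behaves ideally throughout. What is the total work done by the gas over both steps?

-4340 J

P₁ = nRT₁/V₁ = 1.22×8.314×307/4.35 = 716 kPa.
Step 1 — Isobaric: P stays 716 kPa; V/T = const ⇒ T₂ = 154 K, V₂ = 2.18 L.
W = PΔV = 716×(2.18−4.35) kPa·L = -1550 J.
ΔU = nCvΔT = 1.22×20.8×(154−307) = -3880 J.
Q = ΔU + W = nCpΔT = -5430 J.
State after step 1: P = 716 kPa, V = 2.18 L, T = 154 K.
Step 2 — Adiabatic: T₂/T₁ = (P₂/P₁)^((γ−1)/γ) ⇒ T₂ = 154×(6.61)^0.286 = 264 K; V₂ = 0.566 L.
ΔU = nCvΔT = 1.22×20.8×(264−154) = 2790 J.
Q = 0 for an adiabatic process, so W = −ΔU = -2790 J.
Net over both steps: W = -4340 J, Q = -5430 J, ΔU = -1090 J.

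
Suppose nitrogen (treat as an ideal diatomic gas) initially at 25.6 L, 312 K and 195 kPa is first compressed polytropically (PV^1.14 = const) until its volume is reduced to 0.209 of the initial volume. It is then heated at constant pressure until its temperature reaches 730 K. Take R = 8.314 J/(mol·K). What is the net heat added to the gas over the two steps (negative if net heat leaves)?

n = P₁V₁/(RT₁) = 195×25.6/(8.314×312) = 1.92 mol.
Step 1 — Polytropic n=1.14: T₂ = T₁(V₁/V₂)^(n−1) = 312×(4.78)^0.14 = 388 K; P₂ = P₁(V₁/V₂)^n = 1160 kPa.
W = (P₁V₁−P₂V₂)/(n−1) = (195×25.6−1160×5.35)/0.14 = -8740 J.
ΔU = nCvΔT = 1.92×20.8×(388−312) = 3060 J.
Q = ΔU + W = -5680 J.
State after step 1: P = 1160 kPa, V = 5.35 L, T = 388 K.
Step 2 — Isobaric: P stays 1160 kPa; V/T = const ⇒ T₂ = 730 K, V₂ = 10.1 L.
W = PΔV = 1160×(10.1−5.35) kPa·L = 5460 J.
ΔU = nCvΔT = 1.92×20.8×(730−388) = 13700 J.
Q = ΔU + W = nCpΔT = 19100 J.
Net over both steps: W = -3270 J, Q = 13400 J, ΔU = 16700 J.

13400 J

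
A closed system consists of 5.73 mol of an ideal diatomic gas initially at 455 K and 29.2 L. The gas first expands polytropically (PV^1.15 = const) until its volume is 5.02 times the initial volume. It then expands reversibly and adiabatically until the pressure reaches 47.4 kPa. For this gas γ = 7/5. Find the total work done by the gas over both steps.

P₁ = nRT₁/V₁ = 5.73×8.314×455/29.2 = 742 kPa.
Step 1 — Polytropic n=1.15: T₂ = T₁(V₁/V₂)^(n−1) = 455×(0.199)^0.15 = 357 K; P₂ = P₁(V₁/V₂)^n = 116 kPa.
W = (P₁V₁−P₂V₂)/(n−1) = (742×29.2−116×147)/0.15 = 31100 J.
ΔU = nCvΔT = 5.73×20.8×(357−455) = -11600 J.
Q = ΔU + W = 19400 J.
State after step 1: P = 116 kPa, V = 147 L, T = 357 K.
Step 2 — Adiabatic: T₂/T₁ = (P₂/P₁)^((γ−1)/γ) ⇒ T₂ = 357×(0.408)^0.286 = 277 K; V₂ = 278 L.
ΔU = nCvΔT = 5.73×20.8×(277−357) = -9610 J.
Q = 0 for an adiabatic process, so W = −ΔU = 9610 J.
Net over both steps: W = 40700 J, Q = 19400 J, ΔU = -21300 J.

40700 J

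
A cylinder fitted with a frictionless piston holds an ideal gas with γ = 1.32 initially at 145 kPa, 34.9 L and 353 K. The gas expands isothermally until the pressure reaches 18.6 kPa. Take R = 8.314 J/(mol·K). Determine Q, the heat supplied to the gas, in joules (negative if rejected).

n = P₁V₁/(RT₁) = 145×34.9/(8.314×353) = 1.72 mol.
Isothermal: T stays 353 K; PV = const ⇒ V₂ = 272 L, P₂ = 18.6 kPa.
ΔU = 0 (ideal gas, T constant).
W = nRT ln(V₂/V₁) = 1.72×8.314×353×ln(7.80) = 10400 J.
Q = ΔU + W = 10400 J.

10400 J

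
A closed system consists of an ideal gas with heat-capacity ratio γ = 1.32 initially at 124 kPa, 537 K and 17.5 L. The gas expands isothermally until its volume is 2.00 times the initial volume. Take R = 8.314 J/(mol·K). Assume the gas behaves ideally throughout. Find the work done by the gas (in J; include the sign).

1500 J

n = P₁V₁/(RT₁) = 124×17.5/(8.314×537) = 0.486 mol.
Isothermal: T stays 537 K; PV = const ⇒ V₂ = 35.0 L, P₂ = 62.0 kPa.
W = nRT ln(V₂/V₁) = 0.486×8.314×537×ln(2.00) = 1500 J.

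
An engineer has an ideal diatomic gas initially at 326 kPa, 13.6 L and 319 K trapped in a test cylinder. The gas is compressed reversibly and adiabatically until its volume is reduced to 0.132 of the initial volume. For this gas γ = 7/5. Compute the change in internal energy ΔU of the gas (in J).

n = P₁V₁/(RT₁) = 326×13.6/(8.314×319) = 1.67 mol.
Adiabatic: TV^(γ−1) = const ⇒ T₂ = 319×(7.58)^0.400 = 717 K; PV^γ = const ⇒ P₂ = 5550 kPa.
For an ideal gas ΔU = nCvΔT with Cv = (5/2)R = 20.8 J/(mol·K).
ΔU = 1.67×20.8×(717−319) = 13800 J.

13800 J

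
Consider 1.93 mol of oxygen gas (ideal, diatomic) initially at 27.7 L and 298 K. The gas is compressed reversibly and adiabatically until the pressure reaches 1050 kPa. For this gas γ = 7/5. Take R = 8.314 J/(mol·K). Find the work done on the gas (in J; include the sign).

8070 J

P₁ = nRT₁/V₁ = 1.93×8.314×298/27.7 = 173 kPa.
Adiabatic: T₂/T₁ = (P₂/P₁)^((γ−1)/γ) ⇒ T₂ = 298×(6.08)^0.286 = 499 K; V₂ = 7.63 L.
ΔU = nCvΔT = 1.93×20.8×(499−298) = 8070 J.
Q = 0 for an adiabatic process, so W = −ΔU = -8070 J.
Work done on the gas = −W_by = 8070 J.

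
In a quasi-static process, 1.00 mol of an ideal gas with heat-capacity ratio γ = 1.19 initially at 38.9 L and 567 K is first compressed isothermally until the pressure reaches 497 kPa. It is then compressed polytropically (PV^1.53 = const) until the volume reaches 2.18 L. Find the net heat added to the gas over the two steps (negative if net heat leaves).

P₁ = nRT₁/V₁ = 1.00×8.314×567/38.9 = 121 kPa.
Step 1 — Isothermal: T stays 567 K; PV = const ⇒ V₂ = 9.48 L, P₂ = 497 kPa.
ΔU = 0 (ideal gas, T constant).
W = nRT ln(V₂/V₁) = 1.00×8.314×567×ln(0.244) = -6650 J.
Q = ΔU + W = -6650 J.
State after step 1: P = 497 kPa, V = 9.48 L, T = 567 K.
Step 2 — Polytropic n=1.53: T₂ = T₁(V₁/V₂)^(n−1) = 567×(4.35)^0.53 = 1240 K; P₂ = P₁(V₁/V₂)^n = 4710 kPa.
W = (P₁V₁−P₂V₂)/(n−1) = (497×9.48−4710×2.18)/0.53 = -10500 J.
ΔU = nCvΔT = 1.00×43.8×(1240−567) = 29300 J.
Q = ΔU + W = 18800 J.
Net over both steps: W = -17100 J, Q = 12100 J, ΔU = 29300 J.

12100 J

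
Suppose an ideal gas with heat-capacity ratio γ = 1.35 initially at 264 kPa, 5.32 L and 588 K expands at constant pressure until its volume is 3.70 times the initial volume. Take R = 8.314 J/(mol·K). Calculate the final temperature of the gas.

2180 K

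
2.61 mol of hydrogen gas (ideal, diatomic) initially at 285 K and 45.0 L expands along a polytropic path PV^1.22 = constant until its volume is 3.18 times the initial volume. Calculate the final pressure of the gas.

P₁ = nRT₁/V₁ = 2.61×8.314×285/45.0 = 137 kPa.
Polytropic n=1.22: T₂ = T₁(V₁/V₂)^(n−1) = 285×(0.314)^0.22 = 221 K; P₂ = P₁(V₁/V₂)^n = 33.5 kPa.

33.5 kPa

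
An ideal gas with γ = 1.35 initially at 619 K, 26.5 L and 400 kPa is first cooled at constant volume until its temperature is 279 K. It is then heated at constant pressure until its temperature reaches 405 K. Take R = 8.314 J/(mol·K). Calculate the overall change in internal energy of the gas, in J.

-10500 J

n = P₁V₁/(RT₁) = 400×26.5/(8.314×619) = 2.06 mol.
Step 1 — Isochoric: V stays 26.5 L; P/T = const ⇒ T₂ = 279 K, P₂ = 180 kPa.
W = 0 (no volume change).
ΔU = nCvΔT = 2.06×23.8×(279−619) = -16600 J.
Q = ΔU = -16600 J.
State after step 1: P = 180 kPa, V = 26.5 L, T = 279 K.
Step 2 — Isobaric: P stays 180 kPa; V/T = const ⇒ T₂ = 405 K, V₂ = 38.5 L.
W = PΔV = 180×(38.5−26.5) kPa·L = 2160 J.
ΔU = nCvΔT = 2.06×23.8×(405−279) = 6160 J.
Q = ΔU + W = nCpΔT = 8320 J.
Net over both steps: W = 2160 J, Q = -8310 J, ΔU = -10500 J.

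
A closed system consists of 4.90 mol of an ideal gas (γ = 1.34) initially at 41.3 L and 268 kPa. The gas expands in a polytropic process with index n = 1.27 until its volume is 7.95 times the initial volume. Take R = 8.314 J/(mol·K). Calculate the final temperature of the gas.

T₁ = P₁V₁/(nR) = 268×41.3/(4.90×8.314) = 272 K.
Polytropic n=1.27: T₂ = T₁(V₁/V₂)^(n−1) = 272×(0.126)^0.27 = 155 K; P₂ = P₁(V₁/V₂)^n = 19.3 kPa.

155 K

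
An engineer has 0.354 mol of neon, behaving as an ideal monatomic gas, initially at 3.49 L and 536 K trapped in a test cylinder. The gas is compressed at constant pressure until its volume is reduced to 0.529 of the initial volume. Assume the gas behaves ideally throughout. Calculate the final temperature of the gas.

284 K

P₁ = nRT₁/V₁ = 0.354×8.314×536/3.49 = 452 kPa.
Isobaric: P stays 452 kPa; V/T = const ⇒ T₂ = 284 K, V₂ = 1.85 L.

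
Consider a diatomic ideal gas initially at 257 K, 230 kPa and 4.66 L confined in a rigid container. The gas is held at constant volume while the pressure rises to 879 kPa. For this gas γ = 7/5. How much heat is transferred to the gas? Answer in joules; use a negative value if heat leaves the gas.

7560 J

n = P₁V₁/(RT₁) = 230×4.66/(8.314×257) = 0.502 mol.
Isochoric: V stays 4.66 L; P/T = const ⇒ T₂ = 982 K, P₂ = 879 kPa.
W = 0 (no volume change).
ΔU = nCvΔT = 0.502×20.8×(982−257) = 7560 J.
Q = ΔU = 7560 J.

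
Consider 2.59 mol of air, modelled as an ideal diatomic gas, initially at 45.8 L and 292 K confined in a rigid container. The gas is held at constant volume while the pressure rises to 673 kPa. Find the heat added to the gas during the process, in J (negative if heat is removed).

61300 J

P₁ = nRT₁/V₁ = 2.59×8.314×292/45.8 = 137 kPa.
Isochoric: V stays 45.8 L; P/T = const ⇒ T₂ = 1430 K, P₂ = 673 kPa.
W = 0 (no volume change).
ΔU = nCvΔT = 2.59×20.8×(1430−292) = 61300 J.
Q = ΔU = 61300 J.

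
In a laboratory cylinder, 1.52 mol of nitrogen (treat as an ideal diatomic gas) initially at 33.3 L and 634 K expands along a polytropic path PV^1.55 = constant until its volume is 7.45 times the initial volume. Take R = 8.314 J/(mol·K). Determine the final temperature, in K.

210 K

P₁ = nRT₁/V₁ = 1.52×8.314×634/33.3 = 241 kPa.
Polytropic n=1.55: T₂ = T₁(V₁/V₂)^(n−1) = 634×(0.134)^0.55 = 210 K; P₂ = P₁(V₁/V₂)^n = 10.7 kPa.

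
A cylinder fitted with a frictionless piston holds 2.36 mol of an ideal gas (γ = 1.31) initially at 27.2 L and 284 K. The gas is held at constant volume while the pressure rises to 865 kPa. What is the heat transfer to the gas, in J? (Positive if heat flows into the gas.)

P₁ = nRT₁/V₁ = 2.36×8.314×284/27.2 = 205 kPa.
Isochoric: V stays 27.2 L; P/T = const ⇒ T₂ = 1200 K, P₂ = 865 kPa.
W = 0 (no volume change).
ΔU = nCvΔT = 2.36×26.8×(1200−284) = 57900 J.
Q = ΔU = 57900 J.

57900 J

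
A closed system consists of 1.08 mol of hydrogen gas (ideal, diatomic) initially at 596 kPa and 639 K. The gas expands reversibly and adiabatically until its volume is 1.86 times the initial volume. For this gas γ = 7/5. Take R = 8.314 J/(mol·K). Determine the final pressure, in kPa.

250 kPa

V₁ = nRT₁/P₁ = 1.08×8.314×639/596 = 9.63 L.
Adiabatic: TV^(γ−1) = const ⇒ T₂ = 639×(0.538)^0.400 = 499 K; PV^γ = const ⇒ P₂ = 250 kPa.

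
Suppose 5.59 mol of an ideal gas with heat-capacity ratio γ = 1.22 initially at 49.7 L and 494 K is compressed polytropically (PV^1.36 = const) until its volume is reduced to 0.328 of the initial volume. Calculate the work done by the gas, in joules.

P₁ = nRT₁/V₁ = 5.59×8.314×494/49.7 = 462 kPa.
Polytropic n=1.36: T₂ = T₁(V₁/V₂)^(n−1) = 494×(3.05)^0.36 = 738 K; P₂ = P₁(V₁/V₂)^n = 2100 kPa.
W = (P₁V₁−P₂V₂)/(n−1) = (462×49.7−2100×16.3)/0.36 = -31500 J.

-31500 J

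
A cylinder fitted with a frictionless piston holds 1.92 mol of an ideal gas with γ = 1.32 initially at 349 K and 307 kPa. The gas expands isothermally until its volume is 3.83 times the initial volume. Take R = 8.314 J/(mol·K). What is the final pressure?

80.2 kPa

V₁ = nRT₁/P₁ = 1.92×8.314×349/307 = 18.1 L.
Isothermal: T stays 349 K; PV = const ⇒ V₂ = 69.5 L, P₂ = 80.2 kPa.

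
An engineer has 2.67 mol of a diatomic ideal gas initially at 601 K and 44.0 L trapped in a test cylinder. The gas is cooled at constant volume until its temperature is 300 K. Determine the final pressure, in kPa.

151 kPa

P₁ = nRT₁/V₁ = 2.67×8.314×601/44.0 = 303 kPa.
Isochoric: V stays 44.0 L; P/T = const ⇒ T₂ = 300 K, P₂ = 151 kPa.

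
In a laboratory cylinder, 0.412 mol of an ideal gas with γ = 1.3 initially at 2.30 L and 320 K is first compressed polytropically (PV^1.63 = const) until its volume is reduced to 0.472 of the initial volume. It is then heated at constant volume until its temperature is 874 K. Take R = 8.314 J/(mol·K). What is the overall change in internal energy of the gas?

6330 J

P₁ = nRT₁/V₁ = 0.412×8.314×320/2.30 = 477 kPa.
Step 1 — Polytropic n=1.63: T₂ = T₁(V₁/V₂)^(n−1) = 320×(2.12)^0.63 = 514 K; P₂ = P₁(V₁/V₂)^n = 1620 kPa.
W = (P₁V₁−P₂V₂)/(n−1) = (477×2.30−1620×1.09)/0.63 = -1050 J.
ΔU = nCvΔT = 0.412×27.7×(514−320) = 2210 J.
Q = ΔU + W = 1160 J.
State after step 1: P = 1620 kPa, V = 1.09 L, T = 514 K.
Step 2 — Isochoric: V stays 1.09 L; P/T = const ⇒ T₂ = 874 K, P₂ = 2760 kPa.
W = 0 (no volume change).
ΔU = nCvΔT = 0.412×27.7×(874−514) = 4120 J.
Q = ΔU = 4120 J.
Net over both steps: W = -1050 J, Q = 5270 J, ΔU = 6330 J.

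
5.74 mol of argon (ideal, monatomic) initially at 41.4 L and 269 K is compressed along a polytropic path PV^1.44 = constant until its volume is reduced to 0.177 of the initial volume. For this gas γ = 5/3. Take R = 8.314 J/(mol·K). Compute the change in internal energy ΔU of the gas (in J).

22000 J

P₁ = nRT₁/V₁ = 5.74×8.314×269/41.4 = 310 kPa.
Polytropic n=1.44: T₂ = T₁(V₁/V₂)^(n−1) = 269×(5.65)^0.44 = 576 K; P₂ = P₁(V₁/V₂)^n = 3750 kPa.
For an ideal gas ΔU = nCvΔT with Cv = (3/2)R = 12.5 J/(mol·K).
ΔU = 5.74×12.5×(576−269) = 22000 J.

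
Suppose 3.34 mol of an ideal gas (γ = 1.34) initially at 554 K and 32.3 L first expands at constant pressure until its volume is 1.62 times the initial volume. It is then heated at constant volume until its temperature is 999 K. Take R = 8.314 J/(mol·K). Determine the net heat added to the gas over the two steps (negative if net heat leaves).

P₁ = nRT₁/V₁ = 3.34×8.314×554/32.3 = 476 kPa.
Step 1 — Isobaric: P stays 476 kPa; V/T = const ⇒ T₂ = 897 K, V₂ = 52.3 L.
W = PΔV = 476×(52.3−32.3) kPa·L = 9540 J.
ΔU = nCvΔT = 3.34×24.5×(897−554) = 28100 J.
Q = ΔU + W = nCpΔT = 37600 J.
State after step 1: P = 476 kPa, V = 52.3 L, T = 897 K.
Step 2 — Isochoric: V stays 52.3 L; P/T = const ⇒ T₂ = 999 K, P₂ = 530 kPa.
W = 0 (no volume change).
ΔU = nCvΔT = 3.34×24.5×(999−897) = 8290 J.
Q = ΔU = 8290 J.
Net over both steps: W = 9540 J, Q = 45900 J, ΔU = 36300 J.

45900 J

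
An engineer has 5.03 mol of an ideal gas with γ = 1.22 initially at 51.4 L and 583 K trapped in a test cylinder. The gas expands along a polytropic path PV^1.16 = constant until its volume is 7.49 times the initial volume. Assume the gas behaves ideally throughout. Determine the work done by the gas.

P₁ = nRT₁/V₁ = 5.03×8.314×583/51.4 = 474 kPa.
Polytropic n=1.16: T₂ = T₁(V₁/V₂)^(n−1) = 583×(0.134)^0.16 = 422 K; P₂ = P₁(V₁/V₂)^n = 45.9 kPa.
W = (P₁V₁−P₂V₂)/(n−1) = (474×51.4−45.9×385)/0.16 = 42000 J.

42000 J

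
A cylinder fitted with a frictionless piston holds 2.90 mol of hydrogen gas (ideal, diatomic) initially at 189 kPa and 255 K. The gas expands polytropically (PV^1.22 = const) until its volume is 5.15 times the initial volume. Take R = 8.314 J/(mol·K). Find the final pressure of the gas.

V₁ = nRT₁/P₁ = 2.90×8.314×255/189 = 32.5 L.
Polytropic n=1.22: T₂ = T₁(V₁/V₂)^(n−1) = 255×(0.194)^0.22 = 178 K; P₂ = P₁(V₁/V₂)^n = 25.6 kPa.

25.6 kPa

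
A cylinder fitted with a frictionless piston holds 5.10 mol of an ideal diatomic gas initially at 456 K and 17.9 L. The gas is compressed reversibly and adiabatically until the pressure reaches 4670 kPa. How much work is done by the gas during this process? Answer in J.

-25100 J

P₁ = nRT₁/V₁ = 5.10×8.314×456/17.9 = 1080 kPa.
Adiabatic: T₂/T₁ = (P₂/P₁)^((γ−1)/γ) ⇒ T₂ = 456×(4.32)^0.286 = 693 K; V₂ = 6.29 L.
ΔU = nCvΔT = 5.10×20.8×(693−456) = 25100 J.
Q = 0 for an adiabatic process, so W = −ΔU = -25100 J.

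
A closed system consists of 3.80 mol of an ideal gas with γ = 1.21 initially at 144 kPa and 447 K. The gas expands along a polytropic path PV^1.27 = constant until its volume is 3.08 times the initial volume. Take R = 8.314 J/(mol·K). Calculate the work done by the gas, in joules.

V₁ = nRT₁/P₁ = 3.80×8.314×447/144 = 98.1 L.
Polytropic n=1.27: T₂ = T₁(V₁/V₂)^(n−1) = 447×(0.325)^0.27 = 330 K; P₂ = P₁(V₁/V₂)^n = 34.5 kPa.
W = (P₁V₁−P₂V₂)/(n−1) = (144×98.1−34.5×302)/0.27 = 13700 J.

13700 J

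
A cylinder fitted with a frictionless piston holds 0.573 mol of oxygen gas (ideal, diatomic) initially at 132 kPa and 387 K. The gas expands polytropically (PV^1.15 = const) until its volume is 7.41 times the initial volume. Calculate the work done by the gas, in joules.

3190 J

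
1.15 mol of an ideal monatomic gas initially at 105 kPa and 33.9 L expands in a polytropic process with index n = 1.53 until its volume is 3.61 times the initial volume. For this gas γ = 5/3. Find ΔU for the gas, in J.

T₁ = P₁V₁/(nR) = 105×33.9/(1.15×8.314) = 372 K.
Polytropic n=1.53: T₂ = T₁(V₁/V₂)^(n−1) = 372×(0.277)^0.53 = 189 K; P₂ = P₁(V₁/V₂)^n = 14.7 kPa.
For an ideal gas ΔU = nCvΔT with Cv = (3/2)R = 12.5 J/(mol·K).
ΔU = 1.15×12.5×(189−372) = -2640 J.

-2640 J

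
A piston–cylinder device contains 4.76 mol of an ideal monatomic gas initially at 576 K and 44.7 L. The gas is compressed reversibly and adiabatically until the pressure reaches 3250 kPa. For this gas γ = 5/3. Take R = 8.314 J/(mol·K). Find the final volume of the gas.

P₁ = nRT₁/V₁ = 4.76×8.314×576/44.7 = 510 kPa.
Adiabatic: T₂/T₁ = (P₂/P₁)^((γ−1)/γ) ⇒ T₂ = 576×(6.37)^0.400 = 1210 K; V₂ = 14.7 L.

14.7 L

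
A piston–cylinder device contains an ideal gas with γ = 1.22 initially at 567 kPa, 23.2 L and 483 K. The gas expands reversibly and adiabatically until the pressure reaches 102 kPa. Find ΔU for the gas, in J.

-15900 J

n = P₁V₁/(RT₁) = 567×23.2/(8.314×483) = 3.28 mol.
Adiabatic: T₂/T₁ = (P₂/P₁)^((γ−1)/γ) ⇒ T₂ = 483×(0.180)^0.180 = 354 K; V₂ = 94.7 L.
For an ideal gas ΔU = nCvΔT with Cv = R/(γ−1) = 37.8 J/(mol·K).
ΔU = 3.28×37.8×(354−483) = -15900 J.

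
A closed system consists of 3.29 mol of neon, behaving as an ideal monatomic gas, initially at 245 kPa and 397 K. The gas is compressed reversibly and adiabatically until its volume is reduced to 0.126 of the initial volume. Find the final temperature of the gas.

1580 K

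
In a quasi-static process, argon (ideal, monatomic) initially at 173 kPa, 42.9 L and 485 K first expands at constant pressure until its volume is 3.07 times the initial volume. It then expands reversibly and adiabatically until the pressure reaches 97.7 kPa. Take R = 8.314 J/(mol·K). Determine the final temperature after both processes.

n = P₁V₁/(RT₁) = 173×42.9/(8.314×485) = 1.84 mol.
Step 1 — Isobaric: P stays 173 kPa; V/T = const ⇒ T₂ = 1490 K, V₂ = 132 L.
W = PΔV = 173×(132−42.9) kPa·L = 15400 J.
ΔU = nCvΔT = 1.84×12.5×(1490−485) = 23000 J.
Q = ΔU + W = nCpΔT = 38400 J.
State after step 1: P = 173 kPa, V = 132 L, T = 1490 K.
Step 2 — Adiabatic: T₂/T₁ = (P₂/P₁)^((γ−1)/γ) ⇒ T₂ = 1490×(0.565)^0.400 = 1180 K; V₂ = 186 L.
ΔU = nCvΔT = 1.84×12.5×(1180−1490) = -6980 J.
Q = 0 for an adiabatic process, so W = −ΔU = 6980 J.
Net over both steps: W = 22300 J, Q = 38400 J, ΔU = 16100 J.

1180 K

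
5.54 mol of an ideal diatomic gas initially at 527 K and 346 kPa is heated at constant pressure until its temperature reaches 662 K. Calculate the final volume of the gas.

88.1 L

V₁ = nRT₁/P₁ = 5.54×8.314×527/346 = 70.2 L.
Isobaric: P stays 346 kPa; V/T = const ⇒ T₂ = 662 K, V₂ = 88.1 L.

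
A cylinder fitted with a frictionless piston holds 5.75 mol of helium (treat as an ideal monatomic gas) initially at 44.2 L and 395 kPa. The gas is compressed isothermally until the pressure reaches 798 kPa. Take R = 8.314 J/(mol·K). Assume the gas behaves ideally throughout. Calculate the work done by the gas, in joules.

-12300 J

T₁ = P₁V₁/(nR) = 395×44.2/(5.75×8.314) = 365 K.
Isothermal: T stays 365 K; PV = const ⇒ V₂ = 21.9 L, P₂ = 798 kPa.
W = nRT ln(V₂/V₁) = 5.75×8.314×365×ln(0.495) = -12300 J.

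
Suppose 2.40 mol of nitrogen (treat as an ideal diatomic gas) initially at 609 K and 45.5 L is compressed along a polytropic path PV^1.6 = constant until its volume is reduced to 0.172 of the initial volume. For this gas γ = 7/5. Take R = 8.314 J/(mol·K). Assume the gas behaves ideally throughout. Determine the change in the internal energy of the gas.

57000 J

P₁ = nRT₁/V₁ = 2.40×8.314×609/45.5 = 267 kPa.
Polytropic n=1.6: T₂ = T₁(V₁/V₂)^(n−1) = 609×(5.81)^0.60 = 1750 K; P₂ = P₁(V₁/V₂)^n = 4460 kPa.
For an ideal gas ΔU = nCvΔT with Cv = (5/2)R = 20.8 J/(mol·K).
ΔU = 2.40×20.8×(1750−609) = 57000 J.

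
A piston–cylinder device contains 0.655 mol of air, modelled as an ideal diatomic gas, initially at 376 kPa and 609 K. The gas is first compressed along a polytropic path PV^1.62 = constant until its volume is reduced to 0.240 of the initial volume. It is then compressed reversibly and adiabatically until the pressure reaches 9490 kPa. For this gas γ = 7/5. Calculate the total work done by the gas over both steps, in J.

V₁ = nRT₁/P₁ = 0.655×8.314×609/376 = 8.82 L.
Step 1 — Polytropic n=1.62: T₂ = T₁(V₁/V₂)^(n−1) = 609×(4.17)^0.62 = 1480 K; P₂ = P₁(V₁/V₂)^n = 3800 kPa.
W = (P₁V₁−P₂V₂)/(n−1) = (376×8.82−3800×2.12)/0.62 = -7610 J.
ΔU = nCvΔT = 0.655×20.8×(1480−609) = 11800 J.
Q = ΔU + W = 4190 J.
State after step 1: P = 3800 kPa, V = 2.12 L, T = 1480 K.
Step 2 — Adiabatic: T₂/T₁ = (P₂/P₁)^((γ−1)/γ) ⇒ T₂ = 1480×(2.50)^0.286 = 1920 K; V₂ = 1.10 L.
ΔU = nCvΔT = 0.655×20.8×(1920−1480) = 6010 J.
Q = 0 for an adiabatic process, so W = −ΔU = -6010 J.
Net over both steps: W = -13600 J, Q = 4190 J, ΔU = 17800 J.

-13600 J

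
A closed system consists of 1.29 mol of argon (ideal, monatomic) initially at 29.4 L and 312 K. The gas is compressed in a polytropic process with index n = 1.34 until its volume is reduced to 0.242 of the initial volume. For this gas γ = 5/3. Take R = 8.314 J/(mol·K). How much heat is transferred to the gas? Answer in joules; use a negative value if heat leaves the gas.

P₁ = nRT₁/V₁ = 1.29×8.314×312/29.4 = 114 kPa.
Polytropic n=1.34: T₂ = T₁(V₁/V₂)^(n−1) = 312×(4.13)^0.34 = 505 K; P₂ = P₁(V₁/V₂)^n = 762 kPa.
W = (P₁V₁−P₂V₂)/(n−1) = (114×29.4−762×7.11)/0.34 = -6100 J.
ΔU = nCvΔT = 1.29×12.5×(505−312) = 3110 J.
Q = ΔU + W = -2990 J.

-2990 J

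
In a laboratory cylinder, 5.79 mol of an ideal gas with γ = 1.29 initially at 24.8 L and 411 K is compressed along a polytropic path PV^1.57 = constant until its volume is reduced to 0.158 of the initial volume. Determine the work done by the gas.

-64700 J

P₁ = nRT₁/V₁ = 5.79×8.314×411/24.8 = 798 kPa.
Polytropic n=1.57: T₂ = T₁(V₁/V₂)^(n−1) = 411×(6.33)^0.57 = 1180 K; P₂ = P₁(V₁/V₂)^n = 14500 kPa.
W = (P₁V₁−P₂V₂)/(n−1) = (798×24.8−14500×3.92)/0.57 = -64700 J.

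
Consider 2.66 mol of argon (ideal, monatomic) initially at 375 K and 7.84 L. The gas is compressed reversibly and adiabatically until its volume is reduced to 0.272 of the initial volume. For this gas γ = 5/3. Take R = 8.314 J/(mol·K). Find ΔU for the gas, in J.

17200 J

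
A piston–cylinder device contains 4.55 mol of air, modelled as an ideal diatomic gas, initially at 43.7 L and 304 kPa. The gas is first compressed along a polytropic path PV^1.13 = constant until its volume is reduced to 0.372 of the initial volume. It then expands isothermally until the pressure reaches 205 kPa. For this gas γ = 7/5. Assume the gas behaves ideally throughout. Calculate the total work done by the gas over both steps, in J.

8810 J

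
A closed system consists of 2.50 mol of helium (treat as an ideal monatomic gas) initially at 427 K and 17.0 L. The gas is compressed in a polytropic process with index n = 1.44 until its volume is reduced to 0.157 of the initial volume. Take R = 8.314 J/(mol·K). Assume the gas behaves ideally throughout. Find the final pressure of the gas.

7510 kPa

P₁ = nRT₁/V₁ = 2.50×8.314×427/17.0 = 522 kPa.
Polytropic n=1.44: T₂ = T₁(V₁/V₂)^(n−1) = 427×(6.37)^0.44 = 964 K; P₂ = P₁(V₁/V₂)^n = 7510 kPa.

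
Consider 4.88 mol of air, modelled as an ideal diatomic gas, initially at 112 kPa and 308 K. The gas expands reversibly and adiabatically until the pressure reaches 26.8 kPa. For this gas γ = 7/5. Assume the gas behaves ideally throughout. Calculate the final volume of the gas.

V₁ = nRT₁/P₁ = 4.88×8.314×308/112 = 112 L.
Adiabatic: T₂/T₁ = (P₂/P₁)^((γ−1)/γ) ⇒ T₂ = 308×(0.239)^0.286 = 205 K; V₂ = 310 L.

310 L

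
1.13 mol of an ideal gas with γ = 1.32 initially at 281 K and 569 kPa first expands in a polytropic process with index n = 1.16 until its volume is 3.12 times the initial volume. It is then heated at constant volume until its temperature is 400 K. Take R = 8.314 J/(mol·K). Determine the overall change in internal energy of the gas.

3490 J

V₁ = nRT₁/P₁ = 1.13×8.314×281/569 = 4.64 L.
Step 1 — Polytropic n=1.16: T₂ = T₁(V₁/V₂)^(n−1) = 281×(0.321)^0.16 = 234 K; P₂ = P₁(V₁/V₂)^n = 152 kPa.
W = (P₁V₁−P₂V₂)/(n−1) = (569×4.64−152×14.5)/0.16 = 2750 J.
ΔU = nCvΔT = 1.13×26.0×(234−281) = -1370 J.
Q = ΔU + W = 1370 J.
State after step 1: P = 152 kPa, V = 14.5 L, T = 234 K.
Step 2 — Isochoric: V stays 14.5 L; P/T = const ⇒ T₂ = 400 K, P₂ = 260 kPa.
W = 0 (no volume change).
ΔU = nCvΔT = 1.13×26.0×(400−234) = 4870 J.
Q = ΔU = 4870 J.
Net over both steps: W = 2750 J, Q = 6240 J, ΔU = 3490 J.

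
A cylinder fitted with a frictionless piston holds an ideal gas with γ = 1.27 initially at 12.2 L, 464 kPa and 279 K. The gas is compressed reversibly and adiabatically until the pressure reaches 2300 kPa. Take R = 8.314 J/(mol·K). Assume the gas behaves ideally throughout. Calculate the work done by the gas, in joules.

n = P₁V₁/(RT₁) = 464×12.2/(8.314×279) = 2.44 mol.
Adiabatic: T₂/T₁ = (P₂/P₁)^((γ−1)/γ) ⇒ T₂ = 279×(4.96)^0.213 = 392 K; V₂ = 3.46 L.
ΔU = nCvΔT = 2.44×30.8×(392−279) = 8500 J.
Q = 0 for an adiabatic process, so W = −ΔU = -8500 J.

-8500 J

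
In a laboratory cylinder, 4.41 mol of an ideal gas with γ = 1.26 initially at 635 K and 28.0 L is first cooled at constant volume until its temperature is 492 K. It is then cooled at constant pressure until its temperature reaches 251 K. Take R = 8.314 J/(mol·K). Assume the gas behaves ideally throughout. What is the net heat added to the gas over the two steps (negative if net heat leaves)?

-63000 J

P₁ = nRT₁/V₁ = 4.41×8.314×635/28.0 = 832 kPa.
Step 1 — Isochoric: V stays 28.0 L; P/T = const ⇒ T₂ = 492 K, P₂ = 644 kPa.
W = 0 (no volume change).
ΔU = nCvΔT = 4.41×32.0×(492−635) = -20200 J.
Q = ΔU = -20200 J.
State after step 1: P = 644 kPa, V = 28.0 L, T = 492 K.
Step 2 — Isobaric: P stays 644 kPa; V/T = const ⇒ T₂ = 251 K, V₂ = 14.3 L.
W = PΔV = 644×(14.3−28.0) kPa·L = -8840 J.
ΔU = nCvΔT = 4.41×32.0×(251−492) = -34000 J.
Q = ΔU + W = nCpΔT = -42800 J.
Net over both steps: W = -8840 J, Q = -63000 J, ΔU = -54200 J.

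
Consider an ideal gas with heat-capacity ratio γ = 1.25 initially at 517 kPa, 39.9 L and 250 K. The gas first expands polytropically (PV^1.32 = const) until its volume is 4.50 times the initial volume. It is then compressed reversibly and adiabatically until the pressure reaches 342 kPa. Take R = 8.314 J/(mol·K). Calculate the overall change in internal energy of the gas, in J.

n = P₁V₁/(RT₁) = 517×39.9/(8.314×250) = 9.92 mol.
Step 1 — Polytropic n=1.32: T₂ = T₁(V₁/V₂)^(n−1) = 250×(0.222)^0.32 = 154 K; P₂ = P₁(V₁/V₂)^n = 71.0 kPa.
W = (P₁V₁−P₂V₂)/(n−1) = (517×39.9−71.0×180)/0.32 = 24600 J.
ΔU = nCvΔT = 9.92×33.3×(154−250) = -31500 J.
Q = ΔU + W = -6900 J.
State after step 1: P = 71.0 kPa, V = 180 L, T = 154 K.
Step 2 — Adiabatic: T₂/T₁ = (P₂/P₁)^((γ−1)/γ) ⇒ T₂ = 154×(4.82)^0.200 = 212 K; V₂ = 51.0 L.
ΔU = nCvΔT = 9.92×33.3×(212−154) = 18800 J.
Q = 0 for an adiabatic process, so W = −ΔU = -18800 J.
Net over both steps: W = 5790 J, Q = -6900 J, ΔU = -12700 J.

-12700 J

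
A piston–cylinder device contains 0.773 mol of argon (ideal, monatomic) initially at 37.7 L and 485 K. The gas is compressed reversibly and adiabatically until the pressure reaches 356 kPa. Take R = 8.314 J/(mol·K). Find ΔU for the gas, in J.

P₁ = nRT₁/V₁ = 0.773×8.314×485/37.7 = 82.7 kPa.
Adiabatic: T₂/T₁ = (P₂/P₁)^((γ−1)/γ) ⇒ T₂ = 485×(4.31)^0.400 = 870 K; V₂ = 15.7 L.
For an ideal gas ΔU = nCvΔT with Cv = (3/2)R = 12.5 J/(mol·K).
ΔU = 0.773×12.5×(870−485) = 3710 J.

3710 J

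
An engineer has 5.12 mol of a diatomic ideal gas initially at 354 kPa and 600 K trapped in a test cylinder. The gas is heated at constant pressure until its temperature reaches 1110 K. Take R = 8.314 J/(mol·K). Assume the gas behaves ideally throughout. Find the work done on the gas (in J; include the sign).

V₁ = nRT₁/P₁ = 5.12×8.314×600/354 = 72.1 L.
Isobaric: P stays 354 kPa; V/T = const ⇒ T₂ = 1110 K, V₂ = 133 L.
W = PΔV = 354×(133−72.1) kPa·L = 21700 J.
Work done on the gas = −W_by = -21700 J.

-21700 J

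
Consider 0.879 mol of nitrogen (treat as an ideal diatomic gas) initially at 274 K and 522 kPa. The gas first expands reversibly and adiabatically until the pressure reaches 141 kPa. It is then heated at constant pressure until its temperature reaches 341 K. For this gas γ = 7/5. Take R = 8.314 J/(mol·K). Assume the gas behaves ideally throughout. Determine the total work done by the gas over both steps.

V₁ = nRT₁/P₁ = 0.879×8.314×274/522 = 3.84 L.
Step 1 — Adiabatic: T₂/T₁ = (P₂/P₁)^((γ−1)/γ) ⇒ T₂ = 274×(0.270)^0.286 = 189 K; V₂ = 9.77 L.
ΔU = nCvΔT = 0.879×20.8×(189−274) = -1560 J.
Q = 0 for an adiabatic process, so W = −ΔU = 1560 J.
State after step 1: P = 141 kPa, V = 9.77 L, T = 189 K.
Step 2 — Isobaric: P stays 141 kPa; V/T = const ⇒ T₂ = 341 K, V₂ = 17.7 L.
W = PΔV = 141×(17.7−9.77) kPa·L = 1110 J.
ΔU = nCvΔT = 0.879×20.8×(341−189) = 2790 J.
Q = ΔU + W = nCpΔT = 3900 J.
Net over both steps: W = 2680 J, Q = 3900 J, ΔU = 1220 J.

2680 J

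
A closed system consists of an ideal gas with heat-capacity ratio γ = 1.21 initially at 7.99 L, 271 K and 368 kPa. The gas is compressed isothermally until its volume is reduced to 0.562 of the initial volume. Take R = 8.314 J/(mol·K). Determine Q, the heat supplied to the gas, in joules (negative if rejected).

n = P₁V₁/(RT₁) = 368×7.99/(8.314×271) = 1.31 mol.
Isothermal: T stays 271 K; PV = const ⇒ V₂ = 4.49 L, P₂ = 655 kPa.
ΔU = 0 (ideal gas, T constant).
W = nRT ln(V₂/V₁) = 1.31×8.314×271×ln(0.562) = -1690 J.
Q = ΔU + W = -1690 J.

-1690 J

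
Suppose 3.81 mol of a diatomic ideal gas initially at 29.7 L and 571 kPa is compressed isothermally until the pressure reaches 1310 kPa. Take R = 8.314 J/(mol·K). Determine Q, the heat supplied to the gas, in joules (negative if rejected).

T₁ = P₁V₁/(nR) = 571×29.7/(3.81×8.314) = 535 K.
Isothermal: T stays 535 K; PV = const ⇒ V₂ = 12.9 L, P₂ = 1310 kPa.
ΔU = 0 (ideal gas, T constant).
W = nRT ln(V₂/V₁) = 3.81×8.314×535×ln(0.436) = -14100 J.
Q = ΔU + W = -14100 J.

-14100 J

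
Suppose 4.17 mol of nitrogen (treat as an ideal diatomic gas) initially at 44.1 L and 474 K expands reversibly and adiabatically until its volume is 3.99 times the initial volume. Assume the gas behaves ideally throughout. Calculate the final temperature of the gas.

273 K

P₁ = nRT₁/V₁ = 4.17×8.314×474/44.1 = 373 kPa.
Adiabatic: TV^(γ−1) = const ⇒ T₂ = 474×(0.251)^0.400 = 273 K; PV^γ = const ⇒ P₂ = 53.7 kPa.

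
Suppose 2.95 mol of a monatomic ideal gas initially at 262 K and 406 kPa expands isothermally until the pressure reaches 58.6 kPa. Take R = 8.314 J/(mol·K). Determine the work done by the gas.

V₁ = nRT₁/P₁ = 2.95×8.314×262/406 = 15.8 L.
Isothermal: T stays 262 K; PV = const ⇒ V₂ = 110 L, P₂ = 58.6 kPa.
W = nRT ln(V₂/V₁) = 2.95×8.314×262×ln(6.93) = 12400 J.

12400 J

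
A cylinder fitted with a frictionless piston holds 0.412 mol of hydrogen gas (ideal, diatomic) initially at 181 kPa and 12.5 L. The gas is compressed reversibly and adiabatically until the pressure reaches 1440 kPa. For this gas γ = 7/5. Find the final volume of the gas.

T₁ = P₁V₁/(nR) = 181×12.5/(0.412×8.314) = 661 K.
Adiabatic: T₂/T₁ = (P₂/P₁)^((γ−1)/γ) ⇒ T₂ = 661×(7.96)^0.286 = 1190 K; V₂ = 2.84 L.

2.84 L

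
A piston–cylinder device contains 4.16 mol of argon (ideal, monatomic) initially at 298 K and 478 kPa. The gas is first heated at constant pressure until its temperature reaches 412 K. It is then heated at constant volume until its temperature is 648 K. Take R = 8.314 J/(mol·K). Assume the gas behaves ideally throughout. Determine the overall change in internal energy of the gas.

V₁ = nRT₁/P₁ = 4.16×8.314×298/478 = 21.6 L.
Step 1 — Isobaric: P stays 478 kPa; V/T = const ⇒ T₂ = 412 K, V₂ = 29.8 L.
W = PΔV = 478×(29.8−21.6) kPa·L = 3940 J.
ΔU = nCvΔT = 4.16×12.5×(412−298) = 5910 J.
Q = ΔU + W = nCpΔT = 9860 J.
State after step 1: P = 478 kPa, V = 29.8 L, T = 412 K.
Step 2 — Isochoric: V stays 29.8 L; P/T = const ⇒ T₂ = 648 K, P₂ = 752 kPa.
W = 0 (no volume change).
ΔU = nCvΔT = 4.16×12.5×(648−412) = 12200 J.
Q = ΔU = 12200 J.
Net over both steps: W = 3940 J, Q = 22100 J, ΔU = 18200 J.

18200 J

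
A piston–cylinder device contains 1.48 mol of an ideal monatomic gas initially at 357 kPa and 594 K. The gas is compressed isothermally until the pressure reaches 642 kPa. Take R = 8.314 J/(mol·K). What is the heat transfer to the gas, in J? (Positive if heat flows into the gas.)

-4290 J

V₁ = nRT₁/P₁ = 1.48×8.314×594/357 = 20.5 L.
Isothermal: T stays 594 K; PV = const ⇒ V₂ = 11.4 L, P₂ = 642 kPa.
ΔU = 0 (ideal gas, T constant).
W = nRT ln(V₂/V₁) = 1.48×8.314×594×ln(0.556) = -4290 J.
Q = ΔU + W = -4290 J.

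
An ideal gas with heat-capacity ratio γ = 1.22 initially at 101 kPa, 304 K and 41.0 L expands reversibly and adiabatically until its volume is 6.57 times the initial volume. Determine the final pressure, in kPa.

10.2 kPa

Adiabatic: TV^(γ−1) = const ⇒ T₂ = 304×(0.152)^0.220 = 201 K; PV^γ = const ⇒ P₂ = 10.2 kPa.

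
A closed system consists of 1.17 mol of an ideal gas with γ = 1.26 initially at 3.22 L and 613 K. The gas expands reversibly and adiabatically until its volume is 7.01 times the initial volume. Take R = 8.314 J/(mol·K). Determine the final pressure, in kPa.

159 kPa

P₁ = nRT₁/V₁ = 1.17×8.314×613/3.22 = 1850 kPa.
Adiabatic: TV^(γ−1) = const ⇒ T₂ = 613×(0.143)^0.260 = 369 K; PV^γ = const ⇒ P₂ = 159 kPa.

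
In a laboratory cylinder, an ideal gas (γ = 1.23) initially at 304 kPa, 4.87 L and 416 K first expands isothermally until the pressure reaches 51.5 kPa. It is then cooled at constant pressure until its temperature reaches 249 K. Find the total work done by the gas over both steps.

2030 J

n = P₁V₁/(RT₁) = 304×4.87/(8.314×416) = 0.428 mol.
Step 1 — Isothermal: T stays 416 K; PV = const ⇒ V₂ = 28.7 L, P₂ = 51.5 kPa.
ΔU = 0 (ideal gas, T constant).
W = nRT ln(V₂/V₁) = 0.428×8.314×416×ln(5.90) = 2630 J.
Q = ΔU + W = 2630 J.
State after step 1: P = 51.5 kPa, V = 28.7 L, T = 416 K.
Step 2 — Isobaric: P stays 51.5 kPa; V/T = const ⇒ T₂ = 249 K, V₂ = 17.2 L.
W = PΔV = 51.5×(17.2−28.7) kPa·L = -594 J.
ΔU = nCvΔT = 0.428×36.1×(249−416) = -2580 J.
Q = ΔU + W = nCpΔT = -3180 J.
Net over both steps: W = 2030 J, Q = -550 J, ΔU = -2580 J.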